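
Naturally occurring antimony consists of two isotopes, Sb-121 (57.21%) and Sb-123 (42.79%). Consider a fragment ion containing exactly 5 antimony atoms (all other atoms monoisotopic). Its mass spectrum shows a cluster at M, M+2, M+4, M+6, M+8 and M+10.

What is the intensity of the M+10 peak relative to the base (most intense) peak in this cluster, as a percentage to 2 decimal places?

(0.5721 + 0.4279)^5 gives M 0.0613, M+2 0.2292, M+4 0.3428, M+6 0.2564, M+8 0.0959, M+10 0.0143; the largest is M+4.
P(M+4) = C(5,2) × 0.5721^3 × 0.4279^2 = 10 × 0.18724742 × 0.18309841 = 0.342847 (base)
P(M+10) = C(5,5) × 0.5721^0 × 0.4279^5 = 1 × 1.0000 × 0.01434536 = 0.014345
Relative intensity = 0.014345 / 0.342847 × 100 = 4.18

4.18%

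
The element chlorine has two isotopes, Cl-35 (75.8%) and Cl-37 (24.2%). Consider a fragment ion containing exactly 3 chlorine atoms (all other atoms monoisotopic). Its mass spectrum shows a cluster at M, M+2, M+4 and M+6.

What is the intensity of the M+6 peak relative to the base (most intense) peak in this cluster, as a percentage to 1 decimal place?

(0.758 + 0.242)^3 gives M 0.4355, M+2 0.4171, M+4 0.1332, M+6 0.0142; the largest is M.
P(M) = C(3,0) × 0.758^3 × 0.242^0 = 1 × 0.43551951 × 1.0000 = 0.435520 (base)
P(M+6) = C(3,3) × 0.758^0 × 0.242^3 = 1 × 1.0000 × 0.01417249 = 0.014172
Relative intensity = 0.014172 / 0.435520 × 100 = 3.3

3.3%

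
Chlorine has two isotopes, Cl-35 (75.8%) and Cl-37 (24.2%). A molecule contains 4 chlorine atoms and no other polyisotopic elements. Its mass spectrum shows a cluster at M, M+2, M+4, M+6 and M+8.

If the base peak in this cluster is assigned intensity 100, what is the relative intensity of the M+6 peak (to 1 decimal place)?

10.2

(0.758 + 0.242)^4 gives M 0.3301, M+2 0.4216, M+4 0.2019, M+6 0.0430, M+8 0.0034; the largest is M+2.
P(M+2) = C(4,1) × 0.758^3 × 0.242^1 = 4 × 0.43551951 × 0.2420 = 0.421583 (base)
P(M+6) = C(4,3) × 0.758^1 × 0.242^3 = 4 × 0.7580 × 0.01417249 = 0.042971
Relative intensity = 0.042971 / 0.421583 × 100 = 10.2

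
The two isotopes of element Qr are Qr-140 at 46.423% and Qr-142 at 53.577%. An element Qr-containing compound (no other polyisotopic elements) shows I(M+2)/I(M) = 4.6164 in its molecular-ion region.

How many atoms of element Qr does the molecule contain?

With n Qr atoms, P(M+2)/P(M) = C(n,1)·p^(n−1)q / p^n = n·q/p = n · 0.53577/0.46423.
n = 4.6164 × 0.46423/0.53577 = 4.00 ≈ 4

4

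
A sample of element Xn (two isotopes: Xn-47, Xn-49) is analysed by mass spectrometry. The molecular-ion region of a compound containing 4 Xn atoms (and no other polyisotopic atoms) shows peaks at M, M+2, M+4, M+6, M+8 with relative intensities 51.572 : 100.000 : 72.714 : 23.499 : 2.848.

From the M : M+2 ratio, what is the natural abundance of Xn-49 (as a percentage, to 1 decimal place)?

Let p = fractional abundance of Xn-47. I(M+2)/I(M) = [C(4,1)·p^3·(1−p)] / p^4 = 4·(1−p)/p = 100.000/51.572 = 1.9390
(1−p)/p = 1.9390/4 = 0.4848  ⇒  p = 1/(1 + 0.4848) = 0.6735
Xn-47: 67.4%, Xn-49: 32.6%.

32.6%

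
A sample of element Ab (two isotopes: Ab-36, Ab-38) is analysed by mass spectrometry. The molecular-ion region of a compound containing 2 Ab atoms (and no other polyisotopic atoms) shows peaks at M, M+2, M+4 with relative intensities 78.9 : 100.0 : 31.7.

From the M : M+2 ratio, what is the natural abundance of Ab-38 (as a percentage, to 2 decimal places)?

If p is the fraction of Ab that is Ab-36, then I(M+2)/I(M) = [C(2,1)·p^1·(1−p)] / p^2 = 2·(1−p)/p = 100.0/78.9 = 1.2674
(1−p)/p = 1.2674/2 = 0.6337  ⇒  p = 1/(1 + 0.6337) = 0.6121
Ab-36: 61.21%, Ab-38: 38.79%.

38.79%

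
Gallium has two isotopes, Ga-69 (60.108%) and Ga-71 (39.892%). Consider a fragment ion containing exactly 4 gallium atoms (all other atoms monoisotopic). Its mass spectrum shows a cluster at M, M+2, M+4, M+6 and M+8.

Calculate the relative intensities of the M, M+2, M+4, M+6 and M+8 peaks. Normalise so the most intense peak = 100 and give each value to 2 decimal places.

37.67 : 100.00 : 99.55 : 44.05 : 7.31

Each Ga atom is independently Ga-69 (p = 0.60108) or Ga-71 (q = 0.39892); the cluster is the binomial expansion (p + q)^4.
P(M) = 0.60108^4 = 0.130536
P(M+2) = 4 × 0.60108^3 × 0.39892^1 = 0.346531
P(M+4) = 6 × 0.60108^2 × 0.39892^2 = 0.344975
P(M+6) = 4 × 0.60108^1 × 0.39892^3 = 0.152633
P(M+8) = 0.39892^4 = 0.025325
The M+2 peak is largest (0.346531); scaling to 100 gives 37.67 : 100.00 : 99.55 : 44.05 : 7.31.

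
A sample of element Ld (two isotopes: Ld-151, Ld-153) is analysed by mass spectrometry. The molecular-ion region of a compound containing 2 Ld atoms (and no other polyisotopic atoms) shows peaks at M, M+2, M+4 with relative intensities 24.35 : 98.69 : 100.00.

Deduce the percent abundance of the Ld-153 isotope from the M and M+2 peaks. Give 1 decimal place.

67.0%

Write p for the Ld-151 fraction. I(M+2)/I(M) = [C(2,1)·p^1·(1−p)] / p^2 = 2·(1−p)/p = 98.69/24.35 = 4.0530
(1−p)/p = 4.0530/2 = 2.0265  ⇒  p = 1/(1 + 2.0265) = 0.3304
Ld-151: 33.0%, Ld-153: 67.0%.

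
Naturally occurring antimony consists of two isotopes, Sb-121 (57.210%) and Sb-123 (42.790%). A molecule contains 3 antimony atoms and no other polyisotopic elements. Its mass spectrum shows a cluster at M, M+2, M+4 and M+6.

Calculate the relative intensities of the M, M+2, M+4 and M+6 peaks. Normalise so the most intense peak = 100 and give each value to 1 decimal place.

44.6 : 100.0 : 74.8 : 18.6

Expanding (0.57210 + 0.42790)^3:
P(M) = 0.57210^3 = 0.187247
P(M+2) = 3 × 0.57210^2 × 0.42790^1 = 0.420153
P(M+4) = 3 × 0.57210^1 × 0.42790^2 = 0.314252
P(M+6) = 0.42790^3 = 0.078348
The M+2 peak is largest (0.420153); scaling to 100 gives 44.6 : 100.0 : 74.8 : 18.6.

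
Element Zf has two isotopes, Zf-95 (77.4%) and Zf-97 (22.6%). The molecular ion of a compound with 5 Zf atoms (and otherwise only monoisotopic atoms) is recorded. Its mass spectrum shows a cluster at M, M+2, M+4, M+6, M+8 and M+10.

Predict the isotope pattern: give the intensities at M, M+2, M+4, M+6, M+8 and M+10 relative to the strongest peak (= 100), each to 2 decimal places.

Each Zf atom is independently Zf-95 (p = 0.774) or Zf-97 (q = 0.226); the cluster is the binomial expansion (p + q)^5.
P(M) = 0.774^5 = 0.277782
P(M+2) = 5 × 0.774^4 × 0.226^1 = 0.405548
P(M+4) = 10 × 0.774^3 × 0.226^2 = 0.236832
P(M+6) = 10 × 0.774^2 × 0.226^3 = 0.069152
P(M+8) = 5 × 0.774^1 × 0.226^4 = 0.010096
P(M+10) = 0.226^5 = 0.000590
The M+2 peak is largest (0.405548); scaling to 100 gives 68.50 : 100.00 : 58.40 : 17.05 : 2.49 : 0.15.

68.50 : 100.00 : 58.40 : 17.05 : 2.49 : 0.15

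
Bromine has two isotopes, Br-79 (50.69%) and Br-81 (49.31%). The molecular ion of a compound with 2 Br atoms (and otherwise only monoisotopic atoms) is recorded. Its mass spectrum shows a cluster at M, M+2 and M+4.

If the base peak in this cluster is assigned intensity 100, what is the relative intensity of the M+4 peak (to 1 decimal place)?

(0.5069 + 0.4931)^2 gives M 0.2569, M+2 0.4999, M+4 0.2431; the largest is M+2.
P(M+2) = C(2,1) × 0.5069^1 × 0.4931^1 = 2 × 0.5069 × 0.4931 = 0.499905 (base)
P(M+4) = C(2,2) × 0.5069^0 × 0.4931^2 = 1 × 1.0000 × 0.24314761 = 0.243148
Relative intensity = 0.243148 / 0.499905 × 100 = 48.6

48.6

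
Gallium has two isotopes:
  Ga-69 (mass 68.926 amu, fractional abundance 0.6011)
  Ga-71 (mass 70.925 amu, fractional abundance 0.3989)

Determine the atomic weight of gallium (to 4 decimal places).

69.7234 amu

Weight each isotope mass by its fractional abundance: 0.6011 × 68.926 + 0.3989 × 70.925
= 41.43142 + 28.29198 = 69.72340 amu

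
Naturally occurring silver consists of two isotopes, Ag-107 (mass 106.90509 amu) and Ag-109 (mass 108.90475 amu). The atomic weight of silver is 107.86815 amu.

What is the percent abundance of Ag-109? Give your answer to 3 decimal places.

48.161%

Let x be the fractional abundance of Ag-107; then Ag-109 has abundance 1 − x.
106.90509·x + 108.90475·(1 − x) = 107.86815
(106.90509 − 108.90475)·x = 107.86815 − 108.90475
x = -1.03660 / -1.99966 = 0.51839 → 51.839% Ag-107, 48.161% Ag-109.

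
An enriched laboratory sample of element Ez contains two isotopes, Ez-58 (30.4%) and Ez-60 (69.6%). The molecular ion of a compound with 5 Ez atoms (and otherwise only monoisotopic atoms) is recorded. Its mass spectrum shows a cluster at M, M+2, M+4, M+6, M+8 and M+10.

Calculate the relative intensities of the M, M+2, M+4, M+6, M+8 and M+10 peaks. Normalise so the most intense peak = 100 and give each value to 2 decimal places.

The 5 Ez atoms are independent, so intensities follow the terms of (0.304 + 0.696)^5.
P(M) = 0.304^5 = 0.002596
P(M+2) = 5 × 0.304^4 × 0.696^1 = 0.029722
P(M+4) = 10 × 0.304^3 × 0.696^2 = 0.136094
P(M+6) = 10 × 0.304^2 × 0.696^3 = 0.311584
P(M+8) = 5 × 0.304^1 × 0.696^4 = 0.356681
P(M+10) = 0.696^5 = 0.163323
The M+8 peak is largest (0.356681); scaling to 100 gives 0.73 : 8.33 : 38.16 : 87.36 : 100.00 : 45.79.

0.73 : 8.33 : 38.16 : 87.36 : 100.00 : 45.79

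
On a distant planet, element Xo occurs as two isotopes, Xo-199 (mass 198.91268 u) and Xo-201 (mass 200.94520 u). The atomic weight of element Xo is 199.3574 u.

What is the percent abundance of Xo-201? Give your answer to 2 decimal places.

21.88%

Writing the weighted mean with unknown fraction x of Xo-199:
198.91268·x + 200.94520·(1 − x) = 199.3574
(198.91268 − 200.94520)·x = 199.3574 − 200.94520
x = -1.58780 / -2.03252 = 0.78120 → 78.12% Xo-199, 21.88% Xo-201.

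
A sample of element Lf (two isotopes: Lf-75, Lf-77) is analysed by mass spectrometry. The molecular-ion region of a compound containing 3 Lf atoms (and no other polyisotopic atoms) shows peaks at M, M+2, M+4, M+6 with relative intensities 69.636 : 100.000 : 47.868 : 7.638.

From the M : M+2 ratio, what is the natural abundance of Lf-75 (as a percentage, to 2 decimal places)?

67.63%

Let p = fractional abundance of Lf-75. I(M+2)/I(M) = [C(3,1)·p^2·(1−p)] / p^3 = 3·(1−p)/p = 100.000/69.636 = 1.4360
(1−p)/p = 1.4360/3 = 0.4787  ⇒  p = 1/(1 + 0.4787) = 0.6763
Lf-75: 67.63%, Lf-77: 32.37%.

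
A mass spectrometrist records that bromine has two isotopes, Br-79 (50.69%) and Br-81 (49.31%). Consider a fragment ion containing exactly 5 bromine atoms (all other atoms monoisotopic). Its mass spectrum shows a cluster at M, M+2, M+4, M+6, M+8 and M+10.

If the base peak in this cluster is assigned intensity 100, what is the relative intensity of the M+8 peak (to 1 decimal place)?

(0.5069 + 0.4931)^5 gives M 0.0335, M+2 0.1628, M+4 0.3167, M+6 0.3081, M+8 0.1498, M+10 0.0292; the largest is M+4.
P(M+4) = C(5,2) × 0.5069^3 × 0.4931^2 = 10 × 0.13024674 × 0.24314761 = 0.316692 (base)
P(M+8) = C(5,4) × 0.5069^1 × 0.4931^4 = 5 × 0.5069 × 0.05912076 = 0.149842
Relative intensity = 0.149842 / 0.316692 × 100 = 47.3

47.3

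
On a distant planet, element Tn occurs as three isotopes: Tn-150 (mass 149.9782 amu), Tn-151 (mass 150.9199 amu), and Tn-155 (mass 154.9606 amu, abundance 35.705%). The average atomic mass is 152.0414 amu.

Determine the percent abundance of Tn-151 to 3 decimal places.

30.183%

Let x and y be the fractions of Tn-150 and Tn-151. Then x + y = 1 − 0.35705 = 0.64295 and 149.9782x + 150.9199y = 152.0414 − 0.35705×154.9606 = 96.71271777.
Substituting: 149.9782x + 150.9199(0.64295 − x) = 96.71271777
(149.9782 − 150.9199)x = -0.321231935  ⇒  x = 0.34112, y = 0.30183
Tn-150: 34.112%, Tn-151: 30.183%.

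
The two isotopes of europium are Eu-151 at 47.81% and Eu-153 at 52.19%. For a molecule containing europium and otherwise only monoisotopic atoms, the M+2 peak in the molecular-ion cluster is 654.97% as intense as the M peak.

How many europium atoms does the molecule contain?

6

The M+2/M ratio from n Eu atoms is n · q/p = n · 0.5219/0.4781.
n = 6.5497 × 0.4781/0.5219 = 6.00 ≈ 6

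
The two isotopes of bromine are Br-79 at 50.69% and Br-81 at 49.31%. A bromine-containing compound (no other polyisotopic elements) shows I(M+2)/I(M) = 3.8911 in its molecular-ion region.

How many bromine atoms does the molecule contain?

4

For n independent Br atoms, I(M+2)/I(M) = n · (abundance Br-81) / (abundance Br-79) = n · 0.4931/0.5069.
n = 3.8911 × 0.5069/0.4931 = 4.00 ≈ 4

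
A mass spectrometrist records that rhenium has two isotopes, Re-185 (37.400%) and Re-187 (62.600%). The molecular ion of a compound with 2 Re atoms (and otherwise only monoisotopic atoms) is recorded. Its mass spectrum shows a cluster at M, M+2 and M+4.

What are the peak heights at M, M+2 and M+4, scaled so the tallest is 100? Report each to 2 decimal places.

29.87 : 100.00 : 83.69

Expanding (0.37400 + 0.62600)^2:
P(M) = 0.37400^2 = 0.139876
P(M+2) = 2 × 0.37400^1 × 0.62600^1 = 0.468248
P(M+4) = 0.62600^2 = 0.391876
The M+2 peak is largest (0.468248); scaling to 100 gives 29.87 : 100.00 : 83.69.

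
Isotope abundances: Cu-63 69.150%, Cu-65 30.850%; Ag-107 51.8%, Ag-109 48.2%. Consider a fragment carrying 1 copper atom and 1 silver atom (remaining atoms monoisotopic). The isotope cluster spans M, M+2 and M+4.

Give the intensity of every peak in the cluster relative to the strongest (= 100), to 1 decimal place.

72.6 : 100.0 : 30.2

Copper pattern (n=1): 0.6915 : 0.3085
Silver pattern (n=1): 0.5180 : 0.4820
Convolve the two distributions (both contribute in 2-u steps):
  M: 0.6915×0.5180 = 0.358197
  M+2: 0.6915×0.4820 + 0.3085×0.5180 = 0.493106
  M+4: 0.3085×0.4820 = 0.148697
Scale to base peak (0.493106) = 100: 72.6 : 100.0 : 30.2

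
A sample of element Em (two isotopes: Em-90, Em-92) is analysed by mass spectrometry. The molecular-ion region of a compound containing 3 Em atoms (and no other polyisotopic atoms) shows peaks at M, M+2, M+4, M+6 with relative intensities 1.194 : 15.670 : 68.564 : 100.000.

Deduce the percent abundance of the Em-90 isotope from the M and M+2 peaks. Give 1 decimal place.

Write p for the Em-90 fraction. I(M+2)/I(M) = [C(3,1)·p^2·(1−p)] / p^3 = 3·(1−p)/p = 15.670/1.194 = 13.1240
(1−p)/p = 13.1240/3 = 4.3747  ⇒  p = 1/(1 + 4.3747) = 0.1861
Em-90: 18.6%, Em-92: 81.4%.

18.6%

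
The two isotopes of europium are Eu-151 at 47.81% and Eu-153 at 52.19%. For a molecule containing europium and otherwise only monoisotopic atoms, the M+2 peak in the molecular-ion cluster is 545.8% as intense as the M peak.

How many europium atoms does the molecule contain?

With n Eu atoms, P(M+2)/P(M) = C(n,1)·p^(n−1)q / p^n = n·q/p = n · 0.5219/0.4781.
n = 5.458 × 0.4781/0.5219 = 5.00 ≈ 5

5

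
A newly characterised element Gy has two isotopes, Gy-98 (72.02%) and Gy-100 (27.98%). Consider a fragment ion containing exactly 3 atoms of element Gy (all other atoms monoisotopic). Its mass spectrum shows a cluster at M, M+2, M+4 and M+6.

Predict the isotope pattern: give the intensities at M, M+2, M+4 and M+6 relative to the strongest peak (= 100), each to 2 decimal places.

Expanding (0.7202 + 0.2798)^3:
P(M) = 0.7202^3 = 0.373559
P(M+2) = 3 × 0.7202^2 × 0.2798^1 = 0.435387
P(M+4) = 3 × 0.7202^1 × 0.2798^2 = 0.169149
P(M+6) = 0.2798^3 = 0.021905
The M+2 peak is largest (0.435387); scaling to 100 gives 85.80 : 100.00 : 38.85 : 5.03.

85.80 : 100.00 : 38.85 : 5.03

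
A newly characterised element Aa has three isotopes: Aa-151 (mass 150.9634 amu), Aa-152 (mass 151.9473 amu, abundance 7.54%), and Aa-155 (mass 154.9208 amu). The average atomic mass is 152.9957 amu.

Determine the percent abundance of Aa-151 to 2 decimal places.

42.98%

The remaining 92.46% is split between Aa-151 (fraction x) and Aa-155 (fraction 0.9246 − x).
Substituting: 150.9634x + 154.9208(0.9246 − x) = 141.53887358
(150.9634 − 154.9208)x = -1.7008981  ⇒  x = 0.42980, y = 0.49480
Aa-151: 42.98%, Aa-155: 49.48%.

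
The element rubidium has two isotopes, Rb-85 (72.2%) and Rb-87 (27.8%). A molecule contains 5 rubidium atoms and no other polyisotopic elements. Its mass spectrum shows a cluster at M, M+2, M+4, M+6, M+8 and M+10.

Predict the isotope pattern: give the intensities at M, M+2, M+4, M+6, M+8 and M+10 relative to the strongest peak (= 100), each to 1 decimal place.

51.9 : 100.0 : 77.0 : 29.7 : 5.7 : 0.4

The 5 Rb atoms are independent, so intensities follow the terms of (0.722 + 0.278)^5.
P(M) = 0.722^5 = 0.196194
P(M+2) = 5 × 0.722^4 × 0.278^1 = 0.377714
P(M+4) = 10 × 0.722^3 × 0.278^2 = 0.290872
P(M+6) = 10 × 0.722^2 × 0.278^3 = 0.111998
P(M+8) = 5 × 0.722^1 × 0.278^4 = 0.021562
P(M+10) = 0.278^5 = 0.001660
The M+2 peak is largest (0.377714); scaling to 100 gives 51.9 : 100.0 : 77.0 : 29.7 : 5.7 : 0.4.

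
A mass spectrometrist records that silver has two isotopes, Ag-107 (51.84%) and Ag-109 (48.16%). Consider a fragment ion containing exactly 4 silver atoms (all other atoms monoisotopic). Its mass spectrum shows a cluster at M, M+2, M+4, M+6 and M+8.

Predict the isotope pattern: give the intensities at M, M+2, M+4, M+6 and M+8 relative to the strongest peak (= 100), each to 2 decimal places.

The 4 Ag atoms are independent, so intensities follow the terms of (0.5184 + 0.4816)^4.
P(M) = 0.5184^4 = 0.072220
P(M+2) = 4 × 0.5184^3 × 0.4816^1 = 0.268375
P(M+4) = 6 × 0.5184^2 × 0.4816^2 = 0.373985
P(M+6) = 4 × 0.5184^1 × 0.4816^3 = 0.231624
P(M+8) = 0.4816^4 = 0.053795
The M+4 peak is largest (0.373985); scaling to 100 gives 19.31 : 71.76 : 100.00 : 61.93 : 14.38.

19.31 : 71.76 : 100.00 : 61.93 : 14.38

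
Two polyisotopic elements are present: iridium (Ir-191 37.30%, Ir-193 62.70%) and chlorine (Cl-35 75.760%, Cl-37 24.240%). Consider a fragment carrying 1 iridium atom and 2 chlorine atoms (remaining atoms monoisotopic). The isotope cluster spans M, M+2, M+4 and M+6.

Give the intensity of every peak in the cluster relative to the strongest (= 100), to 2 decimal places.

Iridium pattern (n=1): 0.3730 : 0.6270
Chlorine pattern (n=2): 0.57395776 : 0.36728448 : 0.05875776
Convolve the two distributions (both contribute in 2-u steps):
  M: 0.3730×0.57395776 = 0.214086
  M+2: 0.3730×0.36728448 + 0.6270×0.57395776 = 0.496869
  M+4: 0.3730×0.05875776 + 0.6270×0.36728448 = 0.252204
  M+6: 0.6270×0.05875776 = 0.036841
Scale to base peak (0.496869) = 100: 43.09 : 100.00 : 50.76 : 7.41

43.09 : 100.00 : 50.76 : 7.41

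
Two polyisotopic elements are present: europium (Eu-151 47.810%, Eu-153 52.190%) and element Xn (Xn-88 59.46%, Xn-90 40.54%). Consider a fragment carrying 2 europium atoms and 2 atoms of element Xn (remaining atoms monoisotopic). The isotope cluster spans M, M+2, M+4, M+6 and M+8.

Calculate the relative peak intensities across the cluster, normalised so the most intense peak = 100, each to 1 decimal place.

21.6 : 76.5 : 100.0 : 57.0 : 12.0

Europium pattern (n=2): 0.22857961 : 0.49904078 : 0.27237961
Element Xn pattern (n=2): 0.35354916 : 0.48210168 : 0.16434916
Convolve the two distributions (both contribute in 2-u steps):
  M: 0.22857961×0.35354916 = 0.080814
  M+2: 0.22857961×0.48210168 + 0.49904078×0.35354916 = 0.286634
  M+4: 0.22857961×0.16434916 + 0.49904078×0.48210168 + 0.27237961×0.35354916 = 0.374455
  M+6: 0.49904078×0.16434916 + 0.27237961×0.48210168 = 0.213332
  M+8: 0.27237961×0.16434916 = 0.044765
Scale to base peak (0.374455) = 100: 21.6 : 76.5 : 100.0 : 57.0 : 12.0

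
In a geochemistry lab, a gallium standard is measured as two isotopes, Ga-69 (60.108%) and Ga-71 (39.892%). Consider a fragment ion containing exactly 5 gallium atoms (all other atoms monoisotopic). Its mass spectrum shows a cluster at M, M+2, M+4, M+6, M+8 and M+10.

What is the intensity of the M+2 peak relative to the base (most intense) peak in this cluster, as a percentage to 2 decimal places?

Binomial terms of (0.60108 + 0.39892)^5: M 0.0785, M+2 0.2604, M+4 0.3456, M+6 0.2294, M+8 0.0761, M+10 0.0101 → M+4 is the base peak.
P(M+4) = C(5,2) × 0.60108^3 × 0.39892^2 = 10 × 0.2171685 × 0.15913717 = 0.345596 (base)
P(M+2) = C(5,1) × 0.60108^4 × 0.39892^1 = 5 × 0.13053564 × 0.39892 = 0.260366
Relative intensity = 0.260366 / 0.345596 × 100 = 75.34

75.34%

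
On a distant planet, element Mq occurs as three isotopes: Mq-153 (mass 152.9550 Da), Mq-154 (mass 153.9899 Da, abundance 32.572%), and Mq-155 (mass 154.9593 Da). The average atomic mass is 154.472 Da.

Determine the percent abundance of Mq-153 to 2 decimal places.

Let x and y be the fractions of Mq-153 and Mq-155. Then x + y = 1 − 0.32572 = 0.67428 and 152.9550x + 154.9593y = 154.472 − 0.32572×153.9899 = 104.314409772.
Substituting: 152.9550x + 154.9593(0.67428 − x) = 104.314409772
(152.9550 − 154.9593)x = -0.171547032  ⇒  x = 0.08559, y = 0.58869
Mq-153: 8.56%, Mq-155: 58.87%.

8.56%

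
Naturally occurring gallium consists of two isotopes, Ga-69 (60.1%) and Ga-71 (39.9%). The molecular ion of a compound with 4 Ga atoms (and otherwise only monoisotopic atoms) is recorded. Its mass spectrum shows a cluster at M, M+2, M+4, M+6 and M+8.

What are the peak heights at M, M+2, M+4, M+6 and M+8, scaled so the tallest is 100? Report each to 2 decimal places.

37.66 : 100.00 : 99.58 : 44.08 : 7.32

Each Ga atom is independently Ga-69 (p = 0.601) or Ga-71 (q = 0.399); the cluster is the binomial expansion (p + q)^4.
P(M) = 0.601^4 = 0.130466
P(M+2) = 4 × 0.601^3 × 0.399^1 = 0.346463
P(M+4) = 6 × 0.601^2 × 0.399^2 = 0.345021
P(M+6) = 4 × 0.601^1 × 0.399^3 = 0.152705
P(M+8) = 0.399^4 = 0.025345
The M+2 peak is largest (0.346463); scaling to 100 gives 37.66 : 100.00 : 99.58 : 44.08 : 7.32.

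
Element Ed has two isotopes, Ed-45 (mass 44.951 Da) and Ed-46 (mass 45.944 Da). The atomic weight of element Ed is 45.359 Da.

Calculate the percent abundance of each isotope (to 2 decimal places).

Writing the weighted mean with unknown fraction x of Ed-45:
44.951·x + 45.944·(1 − x) = 45.359
(44.951 − 45.944)·x = 45.359 − 45.944
x = -0.585 / -0.993 = 0.58912 → 58.91% Ed-45, 41.09% Ed-46.

Ed-45: 58.91%, Ed-46: 41.09%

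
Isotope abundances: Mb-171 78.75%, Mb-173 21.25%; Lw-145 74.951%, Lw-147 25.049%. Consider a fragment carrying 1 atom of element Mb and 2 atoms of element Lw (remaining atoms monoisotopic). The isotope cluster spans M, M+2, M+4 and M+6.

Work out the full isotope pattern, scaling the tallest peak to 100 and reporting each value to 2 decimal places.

Element Mb pattern (n=1): 0.7875 : 0.2125
Element Lw pattern (n=2): 0.56176524 : 0.37548952 : 0.06274524
Convolve the two distributions (both contribute in 2-u steps):
  M: 0.7875×0.56176524 = 0.442390
  M+2: 0.7875×0.37548952 + 0.2125×0.56176524 = 0.415073
  M+4: 0.7875×0.06274524 + 0.2125×0.37548952 = 0.129203
  M+6: 0.2125×0.06274524 = 0.013333
Scale to base peak (0.442390) = 100: 100.00 : 93.83 : 29.21 : 3.01

100.00 : 93.83 : 29.21 : 3.01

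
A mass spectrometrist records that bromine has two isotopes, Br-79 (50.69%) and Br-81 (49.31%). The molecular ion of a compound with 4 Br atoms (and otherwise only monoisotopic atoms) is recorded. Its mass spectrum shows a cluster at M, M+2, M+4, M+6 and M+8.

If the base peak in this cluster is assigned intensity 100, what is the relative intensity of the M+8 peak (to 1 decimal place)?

(0.5069 + 0.4931)^4 gives M 0.0660, M+2 0.2569, M+4 0.3749, M+6 0.2431, M+8 0.0591; the largest is M+4.
P(M+4) = C(4,2) × 0.5069^2 × 0.4931^2 = 6 × 0.25694761 × 0.24314761 = 0.374857 (base)
P(M+8) = C(4,4) × 0.5069^0 × 0.4931^4 = 1 × 1.0000 × 0.05912076 = 0.059121
Relative intensity = 0.059121 / 0.374857 × 100 = 15.8

15.8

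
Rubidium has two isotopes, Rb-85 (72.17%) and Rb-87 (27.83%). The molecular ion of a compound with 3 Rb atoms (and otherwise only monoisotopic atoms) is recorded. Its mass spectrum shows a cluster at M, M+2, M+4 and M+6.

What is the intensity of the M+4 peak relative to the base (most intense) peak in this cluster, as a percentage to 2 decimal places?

Term probabilities: M 0.3759, M+2 0.4349, M+4 0.1677, M+6 0.0216. Base peak = M+2.
P(M+2) = C(3,1) × 0.7217^2 × 0.2783^1 = 3 × 0.52085089 × 0.2783 = 0.434858 (base)
P(M+4) = C(3,2) × 0.7217^1 × 0.2783^2 = 3 × 0.7217 × 0.07745089 = 0.167689
Relative intensity = 0.167689 / 0.434858 × 100 = 38.56

38.56%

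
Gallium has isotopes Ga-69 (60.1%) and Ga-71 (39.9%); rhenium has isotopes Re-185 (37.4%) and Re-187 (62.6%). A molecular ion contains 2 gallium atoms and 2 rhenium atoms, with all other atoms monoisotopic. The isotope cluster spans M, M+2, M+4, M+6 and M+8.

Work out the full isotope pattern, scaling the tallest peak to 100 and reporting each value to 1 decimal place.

13.0 : 60.8 : 100.0 : 67.6 : 16.1

Gallium pattern (n=2): 0.361201 : 0.479598 : 0.159201
Rhenium pattern (n=2): 0.139876 : 0.468248 : 0.391876
Convolve the two distributions (both contribute in 2-u steps):
  M: 0.361201×0.139876 = 0.050523
  M+2: 0.361201×0.468248 + 0.479598×0.139876 = 0.236216
  M+4: 0.361201×0.391876 + 0.479598×0.468248 + 0.159201×0.139876 = 0.388385
  M+6: 0.479598×0.391876 + 0.159201×0.468248 = 0.262488
  M+8: 0.159201×0.391876 = 0.062387
Scale to base peak (0.388385) = 100: 13.0 : 60.8 : 100.0 : 67.6 : 16.1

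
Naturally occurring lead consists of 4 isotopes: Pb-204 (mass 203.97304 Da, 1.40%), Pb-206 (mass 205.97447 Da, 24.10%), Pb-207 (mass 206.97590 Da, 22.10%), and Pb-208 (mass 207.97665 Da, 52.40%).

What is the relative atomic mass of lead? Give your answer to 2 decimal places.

207.22 Da

Weight each isotope mass by its fractional abundance: 0.0140 × 203.97304 + 0.2410 × 205.97447 + 0.2210 × 206.97590 + 0.5240 × 207.97665
= 2.855623 + 49.639847 + 45.741674 + 108.979765 = 207.216909 Da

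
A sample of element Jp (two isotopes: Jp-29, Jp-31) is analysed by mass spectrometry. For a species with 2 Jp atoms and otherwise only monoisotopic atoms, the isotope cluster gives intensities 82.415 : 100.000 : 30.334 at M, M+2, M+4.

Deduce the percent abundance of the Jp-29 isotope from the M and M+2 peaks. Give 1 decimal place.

62.2%

If p is the fraction of Jp that is Jp-29, then I(M+2)/I(M) = [C(2,1)·p^1·(1−p)] / p^2 = 2·(1−p)/p = 100.000/82.415 = 1.2134
(1−p)/p = 1.2134/2 = 0.6067  ⇒  p = 1/(1 + 0.6067) = 0.6224
Jp-29: 62.2%, Jp-31: 37.8%.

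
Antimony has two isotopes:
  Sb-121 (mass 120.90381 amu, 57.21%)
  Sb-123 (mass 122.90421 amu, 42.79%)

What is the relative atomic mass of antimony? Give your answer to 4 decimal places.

121.7598 amu

The abundance-weighted mean is 0.5721 × 120.90381 + 0.4279 × 122.90421
= 69.169070 + 52.590711 = 121.759781 amu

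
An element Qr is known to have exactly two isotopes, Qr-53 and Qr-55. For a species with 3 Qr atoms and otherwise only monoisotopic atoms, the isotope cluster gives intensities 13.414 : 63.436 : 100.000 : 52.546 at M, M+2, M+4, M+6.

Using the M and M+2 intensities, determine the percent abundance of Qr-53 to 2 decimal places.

Let p = fractional abundance of Qr-53. I(M+2)/I(M) = [C(3,1)·p^2·(1−p)] / p^3 = 3·(1−p)/p = 63.436/13.414 = 4.7291
(1−p)/p = 4.7291/3 = 1.5764  ⇒  p = 1/(1 + 1.5764) = 0.3881
Qr-53: 38.81%, Qr-55: 61.19%.

38.81%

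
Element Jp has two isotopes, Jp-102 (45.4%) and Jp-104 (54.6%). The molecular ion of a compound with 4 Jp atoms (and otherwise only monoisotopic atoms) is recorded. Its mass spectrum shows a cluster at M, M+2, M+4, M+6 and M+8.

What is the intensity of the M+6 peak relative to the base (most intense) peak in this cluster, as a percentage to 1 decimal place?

80.2%

(0.454 + 0.546)^4 gives M 0.0425, M+2 0.2044, M+4 0.3687, M+6 0.2956, M+8 0.0889; the largest is M+4.
P(M+4) = C(4,2) × 0.454^2 × 0.546^2 = 6 × 0.206116 × 0.298116 = 0.368679 (base)
P(M+6) = C(4,3) × 0.454^1 × 0.546^3 = 4 × 0.4540 × 0.16277134 = 0.295593
Relative intensity = 0.295593 / 0.368679 × 100 = 80.2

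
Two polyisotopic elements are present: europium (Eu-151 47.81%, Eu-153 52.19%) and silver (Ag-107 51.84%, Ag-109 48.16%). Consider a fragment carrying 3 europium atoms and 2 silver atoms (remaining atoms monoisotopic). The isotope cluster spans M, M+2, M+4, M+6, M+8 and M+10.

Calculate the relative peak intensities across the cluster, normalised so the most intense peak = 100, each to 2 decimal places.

9.29 : 47.66 : 97.71 : 100.00 : 51.09 : 10.42

Europium pattern (n=3): 0.10928391 : 0.3578871 : 0.39067407 : 0.14215492
Silver pattern (n=2): 0.26873856 : 0.49932288 : 0.23193856
Convolve the two distributions (both contribute in 2-u steps):
  M: 0.10928391×0.26873856 = 0.029369
  M+2: 0.10928391×0.49932288 + 0.3578871×0.26873856 = 0.150746
  M+4: 0.10928391×0.23193856 + 0.3578871×0.49932288 + 0.39067407×0.26873856 = 0.309038
  M+6: 0.3578871×0.23193856 + 0.39067407×0.49932288 + 0.14215492×0.26873856 = 0.316283
  M+8: 0.39067407×0.23193856 + 0.14215492×0.49932288 = 0.161594
  M+10: 0.14215492×0.23193856 = 0.032971
Scale to base peak (0.316283) = 100: 9.29 : 47.66 : 97.71 : 100.00 : 51.09 : 10.42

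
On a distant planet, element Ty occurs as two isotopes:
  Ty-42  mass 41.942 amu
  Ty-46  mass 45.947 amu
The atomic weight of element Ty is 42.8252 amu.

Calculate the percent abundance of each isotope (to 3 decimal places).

Let x be the fractional abundance of Ty-42; then Ty-46 has abundance 1 − x.
41.942·x + 45.947·(1 − x) = 42.8252
(41.942 − 45.947)·x = 42.8252 − 45.947
x = -3.1218 / -4.005 = 0.77948 → 77.948% Ty-42, 22.052% Ty-46.

Ty-42: 77.948%, Ty-46: 22.052%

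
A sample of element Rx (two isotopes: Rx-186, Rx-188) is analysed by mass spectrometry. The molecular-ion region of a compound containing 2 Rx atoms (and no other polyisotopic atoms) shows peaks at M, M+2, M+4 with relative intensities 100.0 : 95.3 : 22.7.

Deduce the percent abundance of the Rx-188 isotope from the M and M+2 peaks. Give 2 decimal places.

Write p for the Rx-186 fraction. I(M+2)/I(M) = [C(2,1)·p^1·(1−p)] / p^2 = 2·(1−p)/p = 95.3/100.0 = 0.9530
(1−p)/p = 0.9530/2 = 0.4765  ⇒  p = 1/(1 + 0.4765) = 0.6773
Rx-186: 67.73%, Rx-188: 32.27%.

32.27%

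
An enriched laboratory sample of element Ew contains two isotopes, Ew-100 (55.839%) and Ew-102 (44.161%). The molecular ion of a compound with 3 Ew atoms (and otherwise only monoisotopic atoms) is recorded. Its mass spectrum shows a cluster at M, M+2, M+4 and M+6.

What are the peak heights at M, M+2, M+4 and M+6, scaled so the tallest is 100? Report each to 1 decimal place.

42.1 : 100.0 : 79.1 : 20.8

The 3 Ew atoms are independent, so intensities follow the terms of (0.55839 + 0.44161)^3.
P(M) = 0.55839^3 = 0.174106
P(M+2) = 3 × 0.55839^2 × 0.44161^1 = 0.413081
P(M+4) = 3 × 0.55839^1 × 0.44161^2 = 0.326691
P(M+6) = 0.44161^3 = 0.086123
The M+2 peak is largest (0.413081); scaling to 100 gives 42.1 : 100.0 : 79.1 : 20.8.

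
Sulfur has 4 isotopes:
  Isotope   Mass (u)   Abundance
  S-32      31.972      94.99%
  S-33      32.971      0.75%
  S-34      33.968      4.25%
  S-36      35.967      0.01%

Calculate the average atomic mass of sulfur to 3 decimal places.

32.065 u

The abundance-weighted mean is 0.9499 × 31.972 + 0.0075 × 32.971 + 0.0425 × 33.968 + 0.0001 × 35.967
= 30.3702 + 0.2473 + 1.4436 + 0.0036 = 32.0647 u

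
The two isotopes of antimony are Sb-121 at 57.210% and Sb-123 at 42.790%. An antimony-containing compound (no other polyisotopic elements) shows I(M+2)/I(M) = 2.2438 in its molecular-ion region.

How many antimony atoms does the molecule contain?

With n Sb atoms, P(M+2)/P(M) = C(n,1)·p^(n−1)q / p^n = n·q/p = n · 0.42790/0.57210.
n = 2.2438 × 0.57210/0.42790 = 3.00 ≈ 3

3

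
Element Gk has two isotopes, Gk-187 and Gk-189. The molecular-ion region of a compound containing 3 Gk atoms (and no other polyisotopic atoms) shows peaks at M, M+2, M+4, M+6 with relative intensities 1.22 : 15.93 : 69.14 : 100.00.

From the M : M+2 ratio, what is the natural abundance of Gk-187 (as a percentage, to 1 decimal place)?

If p is the fraction of Gk that is Gk-187, then I(M+2)/I(M) = [C(3,1)·p^2·(1−p)] / p^3 = 3·(1−p)/p = 15.93/1.22 = 13.0574
(1−p)/p = 13.0574/3 = 4.3525  ⇒  p = 1/(1 + 4.3525) = 0.1868
Gk-187: 18.7%, Gk-189: 81.3%.

18.7%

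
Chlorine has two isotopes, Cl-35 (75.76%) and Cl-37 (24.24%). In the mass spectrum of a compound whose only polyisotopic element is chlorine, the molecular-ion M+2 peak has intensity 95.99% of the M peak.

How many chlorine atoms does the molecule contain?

3

For n independent Cl atoms, I(M+2)/I(M) = n · (abundance Cl-37) / (abundance Cl-35) = n · 0.2424/0.7576.
n = 0.9599 × 0.7576/0.2424 = 3.00 ≈ 3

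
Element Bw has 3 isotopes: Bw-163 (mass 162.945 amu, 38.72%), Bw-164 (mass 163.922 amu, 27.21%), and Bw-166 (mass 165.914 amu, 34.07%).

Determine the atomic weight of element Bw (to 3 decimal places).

164.222 amu

Average mass = Σ (abundance × isotope mass) = 0.3872 × 162.945 + 0.2721 × 163.922 + 0.3407 × 165.914
= 63.0923 + 44.6032 + 56.5269 = 164.2224 amu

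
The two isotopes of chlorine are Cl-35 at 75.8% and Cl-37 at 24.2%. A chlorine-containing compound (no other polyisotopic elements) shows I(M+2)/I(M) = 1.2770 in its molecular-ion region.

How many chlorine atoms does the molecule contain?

The M+2/M ratio from n Cl atoms is n · q/p = n · 0.242/0.758.
n = 1.2770 × 0.758/0.242 = 4.00 ≈ 4

4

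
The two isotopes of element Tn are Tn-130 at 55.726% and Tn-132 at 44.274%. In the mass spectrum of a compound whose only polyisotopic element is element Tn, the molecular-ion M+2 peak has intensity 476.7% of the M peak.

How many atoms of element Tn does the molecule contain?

For n independent Tn atoms, I(M+2)/I(M) = n · (abundance Tn-132) / (abundance Tn-130) = n · 0.44274/0.55726.
n = 4.767 × 0.55726/0.44274 = 6.00 ≈ 6

6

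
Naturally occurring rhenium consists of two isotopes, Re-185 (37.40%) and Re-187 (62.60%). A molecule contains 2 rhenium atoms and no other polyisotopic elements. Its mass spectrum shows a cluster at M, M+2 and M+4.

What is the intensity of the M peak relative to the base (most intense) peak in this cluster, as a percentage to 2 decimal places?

29.87%

Binomial terms of (0.3740 + 0.6260)^2: M 0.1399, M+2 0.4682, M+4 0.3919 → M+2 is the base peak.
P(M+2) = C(2,1) × 0.3740^1 × 0.6260^1 = 2 × 0.3740 × 0.6260 = 0.468248 (base)
P(M) = C(2,0) × 0.3740^2 × 0.6260^0 = 1 × 0.139876 × 1.0000 = 0.139876
Relative intensity = 0.139876 / 0.468248 × 100 = 29.87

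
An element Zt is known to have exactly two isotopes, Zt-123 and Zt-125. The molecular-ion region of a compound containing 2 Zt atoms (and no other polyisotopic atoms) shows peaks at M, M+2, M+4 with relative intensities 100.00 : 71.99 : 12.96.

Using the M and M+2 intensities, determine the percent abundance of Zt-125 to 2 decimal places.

If p is the fraction of Zt that is Zt-123, then I(M+2)/I(M) = [C(2,1)·p^1·(1−p)] / p^2 = 2·(1−p)/p = 71.99/100.00 = 0.7199
(1−p)/p = 0.7199/2 = 0.3599  ⇒  p = 1/(1 + 0.3599) = 0.7353
Zt-123: 73.53%, Zt-125: 26.47%.

26.47%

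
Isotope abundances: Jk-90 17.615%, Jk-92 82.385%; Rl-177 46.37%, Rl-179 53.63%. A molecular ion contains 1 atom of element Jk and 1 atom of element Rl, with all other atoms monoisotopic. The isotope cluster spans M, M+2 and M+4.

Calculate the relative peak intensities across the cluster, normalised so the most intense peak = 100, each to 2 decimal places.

Element Jk pattern (n=1): 0.17615 : 0.82385
Element Rl pattern (n=1): 0.4637 : 0.5363
Convolve the two distributions (both contribute in 2-u steps):
  M: 0.17615×0.4637 = 0.081681
  M+2: 0.17615×0.5363 + 0.82385×0.4637 = 0.476488
  M+4: 0.82385×0.5363 = 0.441831
Scale to base peak (0.476488) = 100: 17.14 : 100.00 : 92.73

17.14 : 100.00 : 92.73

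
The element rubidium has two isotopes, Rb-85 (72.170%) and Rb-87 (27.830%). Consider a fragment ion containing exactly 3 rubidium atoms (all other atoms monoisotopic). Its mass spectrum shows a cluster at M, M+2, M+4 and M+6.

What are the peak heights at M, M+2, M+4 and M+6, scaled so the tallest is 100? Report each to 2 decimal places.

86.44 : 100.00 : 38.56 : 4.96

Expanding (0.72170 + 0.27830)^3:
P(M) = 0.72170^3 = 0.375898
P(M+2) = 3 × 0.72170^2 × 0.27830^1 = 0.434858
P(M+4) = 3 × 0.72170^1 × 0.27830^2 = 0.167689
P(M+6) = 0.27830^3 = 0.021555
The M+2 peak is largest (0.434858); scaling to 100 gives 86.44 : 100.00 : 38.56 : 4.96.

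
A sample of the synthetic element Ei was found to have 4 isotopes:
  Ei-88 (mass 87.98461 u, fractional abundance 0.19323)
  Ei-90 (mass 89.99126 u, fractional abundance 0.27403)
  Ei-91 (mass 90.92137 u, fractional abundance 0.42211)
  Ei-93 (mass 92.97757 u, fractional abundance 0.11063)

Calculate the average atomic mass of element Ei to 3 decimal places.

90.326 u

The abundance-weighted mean is 0.19323 × 87.98461 + 0.27403 × 89.99126 + 0.42211 × 90.92137 + 0.11063 × 92.97757
= 17.001266 + 24.660305 + 38.378819 + 10.286109 = 90.326499 u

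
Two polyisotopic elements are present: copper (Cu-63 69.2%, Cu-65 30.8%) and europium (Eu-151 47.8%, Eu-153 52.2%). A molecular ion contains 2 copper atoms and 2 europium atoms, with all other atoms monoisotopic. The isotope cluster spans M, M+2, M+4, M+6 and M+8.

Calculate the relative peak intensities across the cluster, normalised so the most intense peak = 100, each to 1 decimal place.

Copper pattern (n=2): 0.478864 : 0.426272 : 0.094864
Europium pattern (n=2): 0.228484 : 0.499032 : 0.272484
Convolve the two distributions (both contribute in 2-u steps):
  M: 0.478864×0.228484 = 0.109413
  M+2: 0.478864×0.499032 + 0.426272×0.228484 = 0.336365
  M+4: 0.478864×0.272484 + 0.426272×0.499032 + 0.094864×0.228484 = 0.364881
  M+6: 0.426272×0.272484 + 0.094864×0.499032 = 0.163492
  M+8: 0.094864×0.272484 = 0.025849
Scale to base peak (0.364881) = 100: 30.0 : 92.2 : 100.0 : 44.8 : 7.1

30.0 : 92.2 : 100.0 : 44.8 : 7.1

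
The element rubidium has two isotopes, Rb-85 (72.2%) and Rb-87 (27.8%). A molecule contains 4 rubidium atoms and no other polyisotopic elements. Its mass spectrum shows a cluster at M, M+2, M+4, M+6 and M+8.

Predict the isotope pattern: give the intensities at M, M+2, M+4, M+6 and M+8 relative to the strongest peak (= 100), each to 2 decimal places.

64.93 : 100.00 : 57.76 : 14.83 : 1.43

The 4 Rb atoms are independent, so intensities follow the terms of (0.722 + 0.278)^4.
P(M) = 0.722^4 = 0.271737
P(M+2) = 4 × 0.722^3 × 0.278^1 = 0.418520
P(M+4) = 6 × 0.722^2 × 0.278^2 = 0.241721
P(M+6) = 4 × 0.722^1 × 0.278^3 = 0.062049
P(M+8) = 0.278^4 = 0.005973
The M+2 peak is largest (0.418520); scaling to 100 gives 64.93 : 100.00 : 57.76 : 14.83 : 1.43.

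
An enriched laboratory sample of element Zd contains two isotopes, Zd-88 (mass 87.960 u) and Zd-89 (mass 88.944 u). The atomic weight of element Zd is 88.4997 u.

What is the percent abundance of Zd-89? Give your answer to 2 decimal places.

54.85%

With x = fraction of Zd-88 (so Zd-89 is 1 − x):
87.960·x + 88.944·(1 − x) = 88.4997
(87.960 − 88.944)·x = 88.4997 − 88.944
x = -0.4443 / -0.984 = 0.45152 → 45.15% Zd-88, 54.85% Zd-89.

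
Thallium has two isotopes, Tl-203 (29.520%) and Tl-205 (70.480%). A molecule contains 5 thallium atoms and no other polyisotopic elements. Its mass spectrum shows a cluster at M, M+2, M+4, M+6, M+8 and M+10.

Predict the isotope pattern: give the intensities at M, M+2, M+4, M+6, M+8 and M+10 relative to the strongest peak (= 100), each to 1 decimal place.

Expanding (0.29520 + 0.70480)^5:
P(M) = 0.29520^5 = 0.002242
P(M+2) = 5 × 0.29520^4 × 0.70480^1 = 0.026761
P(M+4) = 10 × 0.29520^3 × 0.70480^2 = 0.127785
P(M+6) = 10 × 0.29520^2 × 0.70480^3 = 0.305092
P(M+8) = 5 × 0.29520^1 × 0.70480^4 = 0.364208
P(M+10) = 0.70480^5 = 0.173912
The M+8 peak is largest (0.364208); scaling to 100 gives 0.6 : 7.3 : 35.1 : 83.8 : 100.0 : 47.8.

0.6 : 7.3 : 35.1 : 83.8 : 100.0 : 47.8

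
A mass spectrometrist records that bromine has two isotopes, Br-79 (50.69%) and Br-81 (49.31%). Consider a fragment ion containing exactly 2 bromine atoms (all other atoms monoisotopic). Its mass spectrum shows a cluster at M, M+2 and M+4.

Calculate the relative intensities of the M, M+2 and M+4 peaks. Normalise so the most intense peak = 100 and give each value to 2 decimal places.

51.40 : 100.00 : 48.64

Expanding (0.5069 + 0.4931)^2:
P(M) = 0.5069^2 = 0.256948
P(M+2) = 2 × 0.5069^1 × 0.4931^1 = 0.499905
P(M+4) = 0.4931^2 = 0.243148
The M+2 peak is largest (0.499905); scaling to 100 gives 51.40 : 100.00 : 48.64.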